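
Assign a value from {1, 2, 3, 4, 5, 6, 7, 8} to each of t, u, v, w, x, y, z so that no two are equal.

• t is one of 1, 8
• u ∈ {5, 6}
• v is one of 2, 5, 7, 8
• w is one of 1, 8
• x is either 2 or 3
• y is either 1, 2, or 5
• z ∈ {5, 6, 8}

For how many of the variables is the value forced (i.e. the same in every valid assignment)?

Among the 7 variables, 3 fits only x (and all 7 values in {1, 2, 3, 5, 6, 7, 8} must be used), so x = 3.
The 6 still-open variables draw from only 6 values {1, 2, 5, 6, 7, 8}, so each is used; only v can be 7, hence v = 7.
The 5 still-open variables draw from only 5 values {1, 2, 5, 6, 8}, so each is used; only y can be 2, hence y = 2.
t and w between them cover only {1, 8} — a naked pair. Remove those values from z.
Determined: v=7, x=3, y=2. The other variables each still have more than one consistent value. That makes 3.

3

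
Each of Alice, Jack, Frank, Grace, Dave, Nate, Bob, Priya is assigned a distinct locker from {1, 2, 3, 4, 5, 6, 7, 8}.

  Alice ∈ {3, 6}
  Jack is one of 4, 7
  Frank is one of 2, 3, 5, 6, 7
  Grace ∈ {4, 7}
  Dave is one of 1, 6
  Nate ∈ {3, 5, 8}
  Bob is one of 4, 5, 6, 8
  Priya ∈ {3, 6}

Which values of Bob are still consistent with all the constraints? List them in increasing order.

5, 8

The 8 variables together cover exactly {1, 2, 3, 4, 5, 6, 7, 8} — 8 values for 8 variables — and 1 appears only in Dave's list, so Dave = 1.
The 7 still-open variables draw from only 7 values {2, 3, 4, 5, 6, 7, 8}, so each is used; only Frank can be 2, hence Frank = 2.
The 2 variables Alice and Priya are confined to {3, 6}, which locks those values in; drop them from Nate, Bob.
The 2 variables Jack and Grace are confined to {4, 7}, which locks those values in; drop them from Bob.
No further eliminations apply; Bob can still be any of 5, 8.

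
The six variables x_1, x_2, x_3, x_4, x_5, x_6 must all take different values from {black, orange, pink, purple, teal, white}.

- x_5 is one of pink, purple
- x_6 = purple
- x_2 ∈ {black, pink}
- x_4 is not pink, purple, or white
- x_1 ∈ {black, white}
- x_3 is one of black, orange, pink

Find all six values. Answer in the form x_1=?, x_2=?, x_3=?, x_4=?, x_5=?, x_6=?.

x_6 must be purple (only option left). Remove purple from x_5.
x_5's domain is down to {pink}, so x_5 = pink. So x_2, x_3 can't be pink.
x_2 must be black (only option left). So x_1, x_3, x_4 can't be black.
x_3's domain is down to {orange}, so x_3 = orange. So x_4 can't be orange.
x_4 must be teal (only option left).
x_1's domain is down to {white}, so x_1 = white.

x_1=white, x_2=black, x_3=orange, x_4=teal, x_5=pink, x_6=purple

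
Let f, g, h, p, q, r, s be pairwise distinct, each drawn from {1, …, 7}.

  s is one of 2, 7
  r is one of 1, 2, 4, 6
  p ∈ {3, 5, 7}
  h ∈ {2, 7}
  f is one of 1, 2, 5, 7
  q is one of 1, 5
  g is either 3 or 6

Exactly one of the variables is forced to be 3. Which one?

The 7 variables draw from only 7 values {1, 2, 3, 4, 5, 6, 7}, so each is used; only r can be 4, hence r = 4.
The 6 still-open variables together cover exactly {1, 2, 3, 5, 6, 7} — 6 values for 6 variables — and 6 appears only in g's list, so g = 6.
Among the 5 still-open variables, 3 fits only p (and all 5 values in {1, 2, 3, 5, 7} must be used), so p = 3.

p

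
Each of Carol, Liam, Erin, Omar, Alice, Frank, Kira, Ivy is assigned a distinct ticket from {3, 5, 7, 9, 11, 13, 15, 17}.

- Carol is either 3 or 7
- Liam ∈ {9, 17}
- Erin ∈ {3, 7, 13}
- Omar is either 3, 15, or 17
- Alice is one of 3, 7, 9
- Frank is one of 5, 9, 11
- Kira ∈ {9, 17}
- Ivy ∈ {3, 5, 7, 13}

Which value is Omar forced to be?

15

Among the 8 variables, 11 fits only Frank (and all 8 values in {3, 5, 7, 9, 11, 13, 15, 17} must be used), so Frank = 11.
The 7 still-open variables draw from only 7 values {3, 5, 7, 9, 13, 15, 17}, so each is used; only Ivy can be 5, hence Ivy = 5.
The 6 still-open variables draw from only 6 values {3, 7, 9, 13, 15, 17}, so each is used; only Erin can be 13, hence Erin = 13.
Among the 5 still-open variables, 15 fits only Omar (and all 5 values in {3, 7, 9, 15, 17} must be used), so Omar = 15.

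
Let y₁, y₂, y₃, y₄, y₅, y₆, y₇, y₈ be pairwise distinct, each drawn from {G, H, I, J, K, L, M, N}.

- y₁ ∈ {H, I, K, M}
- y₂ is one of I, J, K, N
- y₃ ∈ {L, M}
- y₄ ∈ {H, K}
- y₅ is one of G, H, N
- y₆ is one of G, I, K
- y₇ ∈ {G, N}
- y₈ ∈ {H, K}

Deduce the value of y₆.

The 8 variables draw from only 8 values {G, H, I, J, K, L, M, N}, so each is used; only y₂ can be J, hence y₂ = J.
The 7 still-open variables draw from only 7 values {G, H, I, K, L, M, N}, so each is used; only y₃ can be L, hence y₃ = L.
Among the 6 still-open variables, M fits only y₁ (and all 6 values in {G, H, I, K, M, N} must be used), so y₁ = M.
The 5 still-open variables draw from only 5 values {G, H, I, K, N}, so each is used; only y₆ can be I, hence y₆ = I.

I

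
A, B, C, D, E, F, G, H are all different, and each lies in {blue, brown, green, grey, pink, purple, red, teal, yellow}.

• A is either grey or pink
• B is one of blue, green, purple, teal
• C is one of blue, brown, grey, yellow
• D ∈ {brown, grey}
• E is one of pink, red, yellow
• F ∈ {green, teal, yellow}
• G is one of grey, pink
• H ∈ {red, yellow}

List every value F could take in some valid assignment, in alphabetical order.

green, teal

The 2 variables A and G are confined to {grey, pink}, which locks those values in; drop them from C, D, E.
D must be brown (only option left). Remove brown from C.
The 2 variables E and H are confined to {red, yellow}, which locks those values in; drop them from C, F.
C has just one choice, so C = blue. So B can't be blue.
No further eliminations apply; F can still be any of green, teal.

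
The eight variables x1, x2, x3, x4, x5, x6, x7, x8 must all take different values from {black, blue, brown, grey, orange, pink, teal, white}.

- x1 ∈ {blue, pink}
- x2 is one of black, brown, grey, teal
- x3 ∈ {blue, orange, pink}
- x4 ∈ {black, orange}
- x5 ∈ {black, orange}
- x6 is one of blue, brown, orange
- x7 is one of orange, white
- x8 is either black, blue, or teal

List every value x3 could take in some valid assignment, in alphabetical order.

blue, pink

Among the 8 variables, grey fits only x2 (and all 8 values in {black, blue, brown, grey, orange, pink, teal, white} must be used), so x2 = grey.
The 7 still-open variables draw from only 7 values {black, blue, brown, orange, pink, teal, white}, so each is used; only x6 can be brown, hence x6 = brown.
Among the 6 still-open variables, teal fits only x8 (and all 6 values in {black, blue, orange, pink, teal, white} must be used), so x8 = teal.
The 5 still-open variables draw from only 5 values {black, blue, orange, pink, white}, so each is used; only x7 can be white, hence x7 = white.
The 2 variables x4 and x5 are confined to {black, orange}, which locks those values in; drop them from x3.
No further eliminations apply; x3 can still be any of blue, pink.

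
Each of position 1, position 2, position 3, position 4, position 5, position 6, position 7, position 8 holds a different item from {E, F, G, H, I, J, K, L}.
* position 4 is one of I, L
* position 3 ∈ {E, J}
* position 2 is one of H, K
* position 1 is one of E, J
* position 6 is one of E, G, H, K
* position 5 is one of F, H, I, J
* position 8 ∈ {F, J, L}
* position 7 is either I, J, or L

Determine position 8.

F

The 8 variables together cover exactly {E, F, G, H, I, J, K, L} — 8 values for 8 variables — and G appears only in position 6's list, so position 6 = G.
The 7 still-open variables draw from only 7 values {E, F, H, I, J, K, L}, so each is used; only position 2 can be K, hence position 2 = K.
Among the 6 still-open variables, H fits only position 5 (and all 6 values in {E, F, H, I, J, L} must be used), so position 5 = H.
Among the 5 still-open variables, F fits only position 8 (and all 5 values in {E, F, I, J, L} must be used), so position 8 = F.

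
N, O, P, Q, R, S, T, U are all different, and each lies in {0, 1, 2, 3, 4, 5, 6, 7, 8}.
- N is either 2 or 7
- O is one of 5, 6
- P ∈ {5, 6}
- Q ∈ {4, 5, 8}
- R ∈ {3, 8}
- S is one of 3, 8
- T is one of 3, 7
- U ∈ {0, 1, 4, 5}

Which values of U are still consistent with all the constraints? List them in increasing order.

0, 1

O and P between them cover only {5, 6} — a naked pair. Remove those values from Q, U.
The 2 variables R and S are confined to {3, 8}, which locks those values in; drop them from Q, T.
Q must be 4 (only option left). So U can't be 4.
T has just one choice, so T = 7. Remove 7 from N.
N's domain is down to {2}, so N = 2.
No further eliminations apply; U can still be any of 0, 1.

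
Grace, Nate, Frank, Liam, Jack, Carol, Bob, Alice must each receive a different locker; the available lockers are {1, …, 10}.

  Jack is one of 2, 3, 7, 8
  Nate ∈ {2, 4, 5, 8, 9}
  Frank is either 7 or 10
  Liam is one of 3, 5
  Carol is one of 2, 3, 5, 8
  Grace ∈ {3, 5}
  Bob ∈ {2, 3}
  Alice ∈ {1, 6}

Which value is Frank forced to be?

10

The 2 variables Grace and Liam are confined to {3, 5}, which locks those values in; drop them from Nate, Jack, Carol, Bob.
Bob must be 2 (only option left). Remove 2 from Nate, Jack, Carol.
Carol must be 8 (only option left). Strike 8 from Nate, Jack.
Jack's domain is down to {7}, so Jack = 7. Strike 7 from Frank.
So Frank = 10.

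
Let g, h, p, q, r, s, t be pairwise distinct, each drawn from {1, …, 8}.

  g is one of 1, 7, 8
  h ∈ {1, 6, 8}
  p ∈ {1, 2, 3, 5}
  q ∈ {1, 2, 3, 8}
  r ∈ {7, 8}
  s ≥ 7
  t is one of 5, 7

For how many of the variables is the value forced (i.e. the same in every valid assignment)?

3

The 7 variables together cover exactly {1, 2, 3, 5, 6, 7, 8} — 7 values for 7 variables — and 6 appears only in h's list, so h = 6.
The 2 variables r and s are confined to {7, 8}, which locks those values in; drop them from g, q, t.
g must be 1 (only option left). Remove 1 from p, q.
t's domain is down to {5}, so t = 5. So p can't be 5.
Determined: g=1, h=6, t=5. The other variables each still have more than one consistent value. That makes 3.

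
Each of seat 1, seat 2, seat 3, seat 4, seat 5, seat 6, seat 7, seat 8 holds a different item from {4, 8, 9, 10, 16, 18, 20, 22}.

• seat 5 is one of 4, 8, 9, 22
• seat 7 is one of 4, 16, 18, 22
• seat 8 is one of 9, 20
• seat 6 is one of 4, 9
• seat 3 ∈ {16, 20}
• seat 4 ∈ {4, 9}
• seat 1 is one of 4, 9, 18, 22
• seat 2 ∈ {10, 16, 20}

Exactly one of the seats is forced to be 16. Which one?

Among the 8 variables, 8 fits only seat 5 (and all 8 values in {4, 8, 9, 10, 16, 18, 20, 22} must be used), so seat 5 = 8.
The 7 still-open variables draw from only 7 values {4, 9, 10, 16, 18, 20, 22}, so each is used; only seat 2 can be 10, hence seat 2 = 10.
seat 4 and seat 6 between them cover only {4, 9} — a naked pair. Remove those values from seat 1, seat 7, seat 8.
seat 8 must be 20 (only option left). Strike 20 from seat 3.
So 16 goes to seat 3.

seat 3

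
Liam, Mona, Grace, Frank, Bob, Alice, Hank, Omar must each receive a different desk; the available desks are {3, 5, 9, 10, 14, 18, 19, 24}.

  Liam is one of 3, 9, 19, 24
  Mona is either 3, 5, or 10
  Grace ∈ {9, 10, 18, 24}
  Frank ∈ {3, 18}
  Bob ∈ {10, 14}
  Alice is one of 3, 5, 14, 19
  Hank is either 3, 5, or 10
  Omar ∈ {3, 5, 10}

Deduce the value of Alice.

Mona, Hank, Omar share exactly the 3 values {3, 5, 10}; by pigeonhole those values go to them, so strike 3, 5, 10 from Liam, Grace, Frank, Bob, Alice.
Frank has just one choice, so Frank = 18. Remove 18 from Grace.
That leaves Bob = 14. Strike 14 from Alice.
So Alice = 19.

19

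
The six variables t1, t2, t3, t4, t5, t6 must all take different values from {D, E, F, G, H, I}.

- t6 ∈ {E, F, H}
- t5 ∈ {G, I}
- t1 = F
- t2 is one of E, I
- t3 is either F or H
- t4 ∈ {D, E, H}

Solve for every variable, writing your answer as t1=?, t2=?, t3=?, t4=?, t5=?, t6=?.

t1 has just one choice, so t1 = F. So t3, t6 can't be F.
t3's domain is down to {H}, so t3 = H. Eliminate H elsewhere: t4, t6.
t6 must be E (only option left). Remove E from t2, t4.
t2's domain is down to {I}, so t2 = I. Remove I from t5.
t4 must be D (only option left).
t5 must be G (only option left).

t1=F, t2=I, t3=H, t4=D, t5=G, t6=E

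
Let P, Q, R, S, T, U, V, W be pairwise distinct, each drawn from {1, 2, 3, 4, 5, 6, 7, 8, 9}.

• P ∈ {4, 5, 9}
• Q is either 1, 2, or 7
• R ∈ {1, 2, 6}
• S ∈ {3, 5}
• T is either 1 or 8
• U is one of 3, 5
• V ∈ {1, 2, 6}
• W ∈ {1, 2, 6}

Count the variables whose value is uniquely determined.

2

S and U share exactly the 2 values {3, 5}; by pigeonhole those values go to them, so strike 3, 5 from P.
The 3 variables R, V, W are confined to {1, 2, 6}, which locks those values in; drop them from Q, T.
Q has just one choice, so Q = 7.
T must be 8 (only option left).
Determined: Q=7, T=8. The other variables each still have more than one consistent value. That makes 2.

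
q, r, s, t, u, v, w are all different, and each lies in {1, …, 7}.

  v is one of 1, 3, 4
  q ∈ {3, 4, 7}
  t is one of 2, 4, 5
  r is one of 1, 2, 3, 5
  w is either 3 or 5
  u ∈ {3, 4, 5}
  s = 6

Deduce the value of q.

s has just one choice, so s = 6.
The 6 still-open variables draw from only 6 values {1, 2, 3, 4, 5, 7}, so each is used; only q can be 7, hence q = 7.

7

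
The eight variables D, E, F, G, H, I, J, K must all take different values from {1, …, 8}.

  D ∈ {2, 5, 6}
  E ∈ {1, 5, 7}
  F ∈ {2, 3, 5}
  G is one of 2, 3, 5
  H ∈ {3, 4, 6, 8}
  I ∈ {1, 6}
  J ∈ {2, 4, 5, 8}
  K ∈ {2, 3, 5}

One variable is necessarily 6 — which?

D

The 8 variables together cover exactly {1, 2, 3, 4, 5, 6, 7, 8} — 8 values for 8 variables — and 7 appears only in E's list, so E = 7.
Among the 7 still-open variables, 1 fits only I (and all 7 values in {1, 2, 3, 4, 5, 6, 8} must be used), so I = 1.
F, G, K between them cover only {2, 3, 5} — a naked triple. Remove those values from D, H, J.
So 6 goes to D.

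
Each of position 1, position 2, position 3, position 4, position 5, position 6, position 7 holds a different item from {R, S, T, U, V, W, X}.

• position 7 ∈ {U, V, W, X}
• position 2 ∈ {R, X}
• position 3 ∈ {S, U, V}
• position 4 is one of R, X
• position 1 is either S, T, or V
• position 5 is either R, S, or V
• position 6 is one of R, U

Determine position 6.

U

The 7 variables together cover exactly {R, S, T, U, V, W, X} — 7 values for 7 variables — and T appears only in position 1's list, so position 1 = T.
The 6 still-open variables draw from only 6 values {R, S, U, V, W, X}, so each is used; only position 7 can be W, hence position 7 = W.
position 2 and position 4 share exactly the 2 values {R, X}; by pigeonhole those values go to them, so strike R, X from position 5, position 6.
So position 6 = U.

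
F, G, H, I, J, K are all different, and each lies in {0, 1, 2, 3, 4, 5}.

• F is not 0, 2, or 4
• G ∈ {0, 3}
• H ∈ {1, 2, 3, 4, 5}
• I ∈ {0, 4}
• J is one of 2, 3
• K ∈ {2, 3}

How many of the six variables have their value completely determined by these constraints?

2

J and K share exactly the 2 values {2, 3}; by pigeonhole those values go to them, so strike 2, 3 from F, G, H.
That leaves G = 0. So I can't be 0.
That leaves I = 4. Remove 4 from H.
Determined: G=0, I=4. The other variables each still have more than one consistent value. That makes 2.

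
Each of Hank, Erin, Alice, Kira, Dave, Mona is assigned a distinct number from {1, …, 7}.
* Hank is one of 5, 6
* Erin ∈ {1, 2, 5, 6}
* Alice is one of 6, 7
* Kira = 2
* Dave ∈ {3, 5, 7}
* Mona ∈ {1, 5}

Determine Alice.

7

Kira must be 2 (only option left). Strike 2 from Erin.
The 5 still-open variables together cover exactly {1, 3, 5, 6, 7} — 5 values for 5 variables — and 3 appears only in Dave's list, so Dave = 3.
The 4 still-open variables draw from only 4 values {1, 5, 6, 7}, so each is used; only Alice can be 7, hence Alice = 7.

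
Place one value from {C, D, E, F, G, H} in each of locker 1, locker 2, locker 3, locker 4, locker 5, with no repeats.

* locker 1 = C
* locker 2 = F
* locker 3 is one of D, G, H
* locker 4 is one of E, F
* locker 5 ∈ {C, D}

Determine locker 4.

locker 1 has just one choice, so locker 1 = C. Remove C from locker 5.
locker 2 must be F (only option left). Eliminate F elsewhere: locker 4.
So locker 4 = E.

E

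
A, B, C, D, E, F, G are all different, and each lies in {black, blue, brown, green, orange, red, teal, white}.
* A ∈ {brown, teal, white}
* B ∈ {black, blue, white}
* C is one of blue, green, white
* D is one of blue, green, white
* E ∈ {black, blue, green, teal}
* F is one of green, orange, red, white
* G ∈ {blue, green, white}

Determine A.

C, D, G between them cover only {blue, green, white} — a naked triple. Remove those values from A, B, E, F.
B has just one choice, so B = black. Eliminate black elsewhere: E.
E must be teal (only option left). So A can't be teal.
So A = brown.

brown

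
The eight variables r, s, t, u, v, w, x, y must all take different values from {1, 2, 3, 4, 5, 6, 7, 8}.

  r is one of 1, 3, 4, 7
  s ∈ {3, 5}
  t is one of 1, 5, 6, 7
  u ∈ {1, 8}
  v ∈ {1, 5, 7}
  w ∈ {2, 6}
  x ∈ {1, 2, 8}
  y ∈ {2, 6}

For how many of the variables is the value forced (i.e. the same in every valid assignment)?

The 8 variables together cover exactly {1, 2, 3, 4, 5, 6, 7, 8} — 8 values for 8 variables — and 4 appears only in r's list, so r = 4.
The 7 still-open variables draw from only 7 values {1, 2, 3, 5, 6, 7, 8}, so each is used; only s can be 3, hence s = 3.
w and y share exactly the 2 values {2, 6}; by pigeonhole those values go to them, so strike 2, 6 from t, x.
u and x share exactly the 2 values {1, 8}; by pigeonhole those values go to them, so strike 1, 8 from t, v.
Determined: r=4, s=3. The other variables each still have more than one consistent value. That makes 2.

2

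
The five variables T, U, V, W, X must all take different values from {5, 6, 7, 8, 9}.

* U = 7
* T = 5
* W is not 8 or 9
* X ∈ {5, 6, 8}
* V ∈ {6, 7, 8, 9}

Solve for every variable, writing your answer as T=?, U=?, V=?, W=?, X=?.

T's domain is down to {5}, so T = 5. Strike 5 from W, X.
That leaves U = 7. Remove 7 from V, W.
W must be 6 (only option left). So V, X can't be 6.
X must be 8 (only option left). Eliminate 8 elsewhere: V.
V has just one choice, so V = 9.

T=5, U=7, V=9, W=6, X=8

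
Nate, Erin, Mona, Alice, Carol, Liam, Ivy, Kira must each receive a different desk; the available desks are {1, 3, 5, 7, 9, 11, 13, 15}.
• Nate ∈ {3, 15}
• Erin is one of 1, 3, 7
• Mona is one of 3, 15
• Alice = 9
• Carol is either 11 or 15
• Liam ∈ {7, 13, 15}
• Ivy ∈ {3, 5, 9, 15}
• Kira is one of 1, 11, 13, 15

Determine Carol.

11

Alice's domain is down to {9}, so Alice = 9. Remove 9 from Ivy.
The 7 still-open variables together cover exactly {1, 3, 5, 7, 11, 13, 15} — 7 values for 7 variables — and 5 appears only in Ivy's list, so Ivy = 5.
Nate and Mona between them cover only {3, 15} — a naked pair. Remove those values from Erin, Carol, Liam, Kira.
So Carol = 11.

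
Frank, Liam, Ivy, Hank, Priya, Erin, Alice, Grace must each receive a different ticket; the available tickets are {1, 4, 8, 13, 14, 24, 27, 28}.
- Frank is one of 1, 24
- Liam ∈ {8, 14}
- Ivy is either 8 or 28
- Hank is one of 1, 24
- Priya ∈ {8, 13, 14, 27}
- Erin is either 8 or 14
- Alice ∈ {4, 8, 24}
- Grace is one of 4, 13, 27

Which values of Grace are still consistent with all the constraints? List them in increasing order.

13, 27

The 8 variables draw from only 8 values {1, 4, 8, 13, 14, 24, 27, 28}, so each is used; only Ivy can be 28, hence Ivy = 28.
Frank and Hank share exactly the 2 values {1, 24}; by pigeonhole those values go to them, so strike 1, 24 from Alice.
Liam and Erin between them cover only {8, 14} — a naked pair. Remove those values from Priya, Alice.
Alice has just one choice, so Alice = 4. So Grace can't be 4.
No further eliminations apply; Grace can still be any of 13, 27.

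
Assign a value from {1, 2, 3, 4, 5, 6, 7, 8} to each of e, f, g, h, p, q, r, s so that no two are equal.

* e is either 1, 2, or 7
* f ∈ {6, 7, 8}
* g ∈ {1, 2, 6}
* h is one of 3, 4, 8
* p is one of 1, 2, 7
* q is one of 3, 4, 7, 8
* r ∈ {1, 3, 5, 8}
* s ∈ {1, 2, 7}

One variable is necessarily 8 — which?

f

The 8 variables draw from only 8 values {1, 2, 3, 4, 5, 6, 7, 8}, so each is used; only r can be 5, hence r = 5.
e, p, s share exactly the 3 values {1, 2, 7}; by pigeonhole those values go to them, so strike 1, 2, 7 from f, g, q.
g has just one choice, so g = 6. Remove 6 from f.
So 8 goes to f.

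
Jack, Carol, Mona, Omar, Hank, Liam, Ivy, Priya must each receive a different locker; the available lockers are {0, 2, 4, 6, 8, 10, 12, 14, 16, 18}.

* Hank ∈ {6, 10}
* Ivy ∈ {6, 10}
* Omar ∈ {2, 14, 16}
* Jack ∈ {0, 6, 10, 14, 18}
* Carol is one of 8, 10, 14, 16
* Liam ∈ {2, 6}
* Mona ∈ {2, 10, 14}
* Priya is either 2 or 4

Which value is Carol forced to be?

Hank and Ivy share exactly the 2 values {6, 10}; by pigeonhole those values go to them, so strike 6, 10 from Jack, Carol, Mona, Liam.
Liam has just one choice, so Liam = 2. So Mona, Omar, Priya can't be 2.
That leaves Priya = 4.
Mona must be 14 (only option left). Remove 14 from Jack, Carol, Omar.
Omar has just one choice, so Omar = 16. So Carol can't be 16.
So Carol = 8.

8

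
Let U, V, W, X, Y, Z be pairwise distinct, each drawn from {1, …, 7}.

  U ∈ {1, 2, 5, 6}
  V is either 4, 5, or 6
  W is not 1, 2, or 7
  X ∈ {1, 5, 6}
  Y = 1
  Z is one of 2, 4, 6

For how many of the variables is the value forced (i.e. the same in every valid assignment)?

2

Y's domain is down to {1}, so Y = 1. Strike 1 from U, X.
Among the 5 still-open variables, 3 fits only W (and all 5 values in {2, 3, 4, 5, 6} must be used), so W = 3.
Determined: W=3, Y=1. The other variables each still have more than one consistent value. That makes 2.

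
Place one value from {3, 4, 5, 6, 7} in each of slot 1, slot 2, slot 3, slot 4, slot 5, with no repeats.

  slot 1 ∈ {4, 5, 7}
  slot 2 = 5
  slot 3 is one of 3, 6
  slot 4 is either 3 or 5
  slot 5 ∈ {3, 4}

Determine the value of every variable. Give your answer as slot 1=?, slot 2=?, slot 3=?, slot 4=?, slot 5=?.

slot 2 has just one choice, so slot 2 = 5. Strike 5 from slot 1, slot 4.
slot 4 must be 3 (only option left). Remove 3 from slot 3, slot 5.
slot 5 must be 4 (only option left). Strike 4 from slot 1.
That leaves slot 1 = 7.
slot 3 has just one choice, so slot 3 = 6.

slot 1=7, slot 2=5, slot 3=6, slot 4=3, slot 5=4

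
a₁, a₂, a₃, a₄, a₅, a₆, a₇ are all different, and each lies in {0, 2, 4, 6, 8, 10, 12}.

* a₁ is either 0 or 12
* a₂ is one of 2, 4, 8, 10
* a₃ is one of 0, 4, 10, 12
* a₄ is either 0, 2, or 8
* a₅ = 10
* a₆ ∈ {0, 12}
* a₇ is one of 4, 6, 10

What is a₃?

a₅'s domain is down to {10}, so a₅ = 10. Remove 10 from a₂, a₃, a₇.
The 6 still-open variables together cover exactly {0, 2, 4, 6, 8, 12} — 6 values for 6 variables — and 6 appears only in a₇'s list, so a₇ = 6.
a₁ and a₆ between them cover only {0, 12} — a naked pair. Remove those values from a₃, a₄.
So a₃ = 4.

4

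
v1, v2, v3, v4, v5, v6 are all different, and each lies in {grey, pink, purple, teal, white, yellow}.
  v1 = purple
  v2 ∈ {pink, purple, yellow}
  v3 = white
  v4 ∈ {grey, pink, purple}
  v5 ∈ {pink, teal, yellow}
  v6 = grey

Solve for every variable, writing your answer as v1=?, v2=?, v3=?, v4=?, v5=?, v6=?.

v1 has just one choice, so v1 = purple. Remove purple from v2, v4.
v3's domain is down to {white}, so v3 = white.
That leaves v6 = grey. Strike grey from v4.
v4's domain is down to {pink}, so v4 = pink. So v2, v5 can't be pink.
v2 must be yellow (only option left). So v5 can't be yellow.
v5's domain is down to {teal}, so v5 = teal.

v1=purple, v2=yellow, v3=white, v4=pink, v5=teal, v6=grey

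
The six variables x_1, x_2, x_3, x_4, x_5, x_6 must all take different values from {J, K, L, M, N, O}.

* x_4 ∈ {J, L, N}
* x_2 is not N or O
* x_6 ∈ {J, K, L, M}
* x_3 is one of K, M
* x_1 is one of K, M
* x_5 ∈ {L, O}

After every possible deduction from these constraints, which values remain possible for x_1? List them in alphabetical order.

Among the 6 variables, N fits only x_4 (and all 6 values in {J, K, L, M, N, O} must be used), so x_4 = N.
The 5 still-open variables draw from only 5 values {J, K, L, M, O}, so each is used; only x_5 can be O, hence x_5 = O.
The 2 variables x_1 and x_3 are confined to {K, M}, which locks those values in; drop them from x_2, x_6.
No further eliminations apply; x_1 can still be any of K, M.

K, M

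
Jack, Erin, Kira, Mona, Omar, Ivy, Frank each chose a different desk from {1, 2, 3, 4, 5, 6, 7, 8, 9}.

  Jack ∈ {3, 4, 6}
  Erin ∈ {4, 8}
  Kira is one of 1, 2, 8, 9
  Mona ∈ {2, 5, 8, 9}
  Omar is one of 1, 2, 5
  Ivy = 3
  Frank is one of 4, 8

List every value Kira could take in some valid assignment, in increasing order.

Ivy must be 3 (only option left). Eliminate 3 elsewhere: Jack.
The 2 variables Erin and Frank are confined to {4, 8}, which locks those values in; drop them from Jack, Kira, Mona.
Jack's domain is down to {6}, so Jack = 6.
No further eliminations apply; Kira can still be any of 1, 2, 9.

1, 2, 9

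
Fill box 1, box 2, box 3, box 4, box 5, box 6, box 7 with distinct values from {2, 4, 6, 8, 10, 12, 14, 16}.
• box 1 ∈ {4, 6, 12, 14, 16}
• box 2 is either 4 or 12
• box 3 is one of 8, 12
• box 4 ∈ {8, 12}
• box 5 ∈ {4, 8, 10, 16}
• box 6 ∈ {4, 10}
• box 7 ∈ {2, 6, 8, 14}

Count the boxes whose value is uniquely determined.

The 2 variables box 3 and box 4 are confined to {8, 12}, which locks those values in; drop them from box 1, box 2, box 5, box 7.
box 2's domain is down to {4}, so box 2 = 4. So box 1, box 5, box 6 can't be 4.
box 6 must be 10 (only option left). Strike 10 from box 5.
box 5 has just one choice, so box 5 = 16. Strike 16 from box 1.
Determined: box 2=4, box 5=16, box 6=10. The other boxes each still have more than one consistent value. That makes 3.

3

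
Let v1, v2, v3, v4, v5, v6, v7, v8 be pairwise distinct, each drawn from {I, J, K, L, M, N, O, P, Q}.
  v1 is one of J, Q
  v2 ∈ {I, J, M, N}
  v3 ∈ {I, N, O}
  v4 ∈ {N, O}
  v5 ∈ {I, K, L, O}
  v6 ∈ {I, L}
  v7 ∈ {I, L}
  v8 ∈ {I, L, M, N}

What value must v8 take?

M

Among the 8 variables, K fits only v5 (and all 8 values in {I, J, K, L, M, N, O, Q} must be used), so v5 = K.
The 7 still-open variables together cover exactly {I, J, L, M, N, O, Q} — 7 values for 7 variables — and Q appears only in v1's list, so v1 = Q.
The 6 still-open variables together cover exactly {I, J, L, M, N, O} — 6 values for 6 variables — and J appears only in v2's list, so v2 = J.
The 5 still-open variables draw from only 5 values {I, L, M, N, O}, so each is used; only v8 can be M, hence v8 = M.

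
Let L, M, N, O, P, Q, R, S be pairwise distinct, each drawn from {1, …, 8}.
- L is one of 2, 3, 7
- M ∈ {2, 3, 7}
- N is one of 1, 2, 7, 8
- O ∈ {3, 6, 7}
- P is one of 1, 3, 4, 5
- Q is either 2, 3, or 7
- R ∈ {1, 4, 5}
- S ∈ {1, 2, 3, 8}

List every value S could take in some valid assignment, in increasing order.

1, 8

The 8 variables together cover exactly {1, 2, 3, 4, 5, 6, 7, 8} — 8 values for 8 variables — and 6 appears only in O's list, so O = 6.
L, M, Q share exactly the 3 values {2, 3, 7}; by pigeonhole those values go to them, so strike 2, 3, 7 from N, P, S.
N and S between them cover only {1, 8} — a naked pair. Remove those values from P, R.
No further eliminations apply; S can still be any of 1, 8.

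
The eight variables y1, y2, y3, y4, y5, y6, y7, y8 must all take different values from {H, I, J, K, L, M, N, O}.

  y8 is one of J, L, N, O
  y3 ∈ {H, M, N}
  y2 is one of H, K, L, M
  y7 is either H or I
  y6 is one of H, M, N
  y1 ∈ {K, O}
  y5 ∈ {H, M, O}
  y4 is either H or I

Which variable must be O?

y5

The 8 variables together cover exactly {H, I, J, K, L, M, N, O} — 8 values for 8 variables — and J appears only in y8's list, so y8 = J.
The 7 still-open variables draw from only 7 values {H, I, K, L, M, N, O}, so each is used; only y2 can be L, hence y2 = L.
Among the 6 still-open variables, K fits only y1 (and all 6 values in {H, I, K, M, N, O} must be used), so y1 = K.
The 5 still-open variables draw from only 5 values {H, I, M, N, O}, so each is used; only y5 can be O, hence y5 = O.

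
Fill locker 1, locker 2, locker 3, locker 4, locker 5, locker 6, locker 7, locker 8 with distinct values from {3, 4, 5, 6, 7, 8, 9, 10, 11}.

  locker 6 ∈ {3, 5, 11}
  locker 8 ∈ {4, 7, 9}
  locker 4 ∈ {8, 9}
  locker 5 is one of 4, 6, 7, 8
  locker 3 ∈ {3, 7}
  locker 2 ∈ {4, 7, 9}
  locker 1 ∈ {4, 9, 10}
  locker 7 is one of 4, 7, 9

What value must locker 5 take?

locker 2, locker 7, locker 8 share exactly the 3 values {4, 7, 9}; by pigeonhole those values go to them, so strike 4, 7, 9 from locker 1, locker 3, locker 4, locker 5.
locker 1 must be 10 (only option left).
That leaves locker 3 = 3. So locker 6 can't be 3.
locker 4's domain is down to {8}, so locker 4 = 8. Eliminate 8 elsewhere: locker 5.
So locker 5 = 6.

6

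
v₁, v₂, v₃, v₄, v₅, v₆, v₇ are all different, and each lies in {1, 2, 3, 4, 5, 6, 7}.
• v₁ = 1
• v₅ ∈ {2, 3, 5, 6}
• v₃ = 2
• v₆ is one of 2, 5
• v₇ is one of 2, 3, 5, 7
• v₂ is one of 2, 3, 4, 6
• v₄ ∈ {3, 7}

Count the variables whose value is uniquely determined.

v₁ has just one choice, so v₁ = 1.
v₃'s domain is down to {2}, so v₃ = 2. Remove 2 from v₂, v₅, v₆, v₇.
v₆ has just one choice, so v₆ = 5. Remove 5 from v₅, v₇.
The 4 still-open variables draw from only 4 values {3, 4, 6, 7}, so each is used; only v₂ can be 4, hence v₂ = 4.
The 3 still-open variables draw from only 3 values {3, 6, 7}, so each is used; only v₅ can be 6, hence v₅ = 6.
Determined: v₁=1, v₂=4, v₃=2, v₅=6, v₆=5. The other variables each still have more than one consistent value. That makes 5.

5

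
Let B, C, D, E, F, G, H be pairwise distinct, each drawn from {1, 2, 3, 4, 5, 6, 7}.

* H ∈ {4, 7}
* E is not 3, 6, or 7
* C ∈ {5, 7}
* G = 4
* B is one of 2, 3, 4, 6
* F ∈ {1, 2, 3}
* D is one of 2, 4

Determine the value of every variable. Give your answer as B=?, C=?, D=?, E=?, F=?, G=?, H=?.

B=6, C=5, D=2, E=1, F=3, G=4, H=7

G's domain is down to {4}, so G = 4. Eliminate 4 elsewhere: B, D, E, H.
That leaves H = 7. Remove 7 from C.
C has just one choice, so C = 5. Remove 5 from E.
That leaves D = 2. Eliminate 2 elsewhere: B, E, F.
E must be 1 (only option left). Strike 1 from F.
F must be 3 (only option left). Eliminate 3 elsewhere: B.
B's domain is down to {6}, so B = 6.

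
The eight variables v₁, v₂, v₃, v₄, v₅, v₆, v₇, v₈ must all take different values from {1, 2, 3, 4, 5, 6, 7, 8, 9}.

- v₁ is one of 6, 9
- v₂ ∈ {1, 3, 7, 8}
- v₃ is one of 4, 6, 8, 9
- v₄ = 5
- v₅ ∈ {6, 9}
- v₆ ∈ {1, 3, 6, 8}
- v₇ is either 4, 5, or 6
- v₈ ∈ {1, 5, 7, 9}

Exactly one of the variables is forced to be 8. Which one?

v₄ has just one choice, so v₄ = 5. Remove 5 from v₇, v₈.
v₁ and v₅ between them cover only {6, 9} — a naked pair. Remove those values from v₃, v₆, v₇, v₈.
v₇ has just one choice, so v₇ = 4. Strike 4 from v₃.
So 8 goes to v₃.

v₃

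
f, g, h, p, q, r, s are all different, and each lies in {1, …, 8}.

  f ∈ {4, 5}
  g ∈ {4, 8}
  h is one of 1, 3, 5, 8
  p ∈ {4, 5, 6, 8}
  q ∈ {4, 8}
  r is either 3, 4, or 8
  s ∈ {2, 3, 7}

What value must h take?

1

The 2 variables g and q are confined to {4, 8}, which locks those values in; drop them from f, h, p, r.
f's domain is down to {5}, so f = 5. So h, p can't be 5.
p must be 6 (only option left).
r has just one choice, so r = 3. Eliminate 3 elsewhere: h, s.
So h = 1.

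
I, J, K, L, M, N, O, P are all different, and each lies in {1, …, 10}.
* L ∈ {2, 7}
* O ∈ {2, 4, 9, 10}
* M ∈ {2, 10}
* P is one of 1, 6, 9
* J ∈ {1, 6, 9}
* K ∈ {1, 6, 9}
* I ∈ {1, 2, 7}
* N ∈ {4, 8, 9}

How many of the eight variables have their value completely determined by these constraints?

3

The 8 variables together cover exactly {1, 2, 4, 6, 7, 8, 9, 10} — 8 values for 8 variables — and 8 appears only in N's list, so N = 8.
The 7 still-open variables together cover exactly {1, 2, 4, 6, 7, 9, 10} — 7 values for 7 variables — and 4 appears only in O's list, so O = 4.
The 6 still-open variables together cover exactly {1, 2, 6, 7, 9, 10} — 6 values for 6 variables — and 10 appears only in M's list, so M = 10.
The 3 variables J, K, P are confined to {1, 6, 9}, which locks those values in; drop them from I.
Determined: M=10, N=8, O=4. The other variables each still have more than one consistent value. That makes 3.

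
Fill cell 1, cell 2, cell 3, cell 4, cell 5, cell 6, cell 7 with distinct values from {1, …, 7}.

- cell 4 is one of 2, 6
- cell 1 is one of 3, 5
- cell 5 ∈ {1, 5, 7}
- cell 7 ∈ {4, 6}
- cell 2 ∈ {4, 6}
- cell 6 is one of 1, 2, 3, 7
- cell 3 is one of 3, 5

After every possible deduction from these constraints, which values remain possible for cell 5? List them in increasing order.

1, 7

cell 1 and cell 3 between them cover only {3, 5} — a naked pair. Remove those values from cell 5, cell 6.
cell 2 and cell 7 between them cover only {4, 6} — a naked pair. Remove those values from cell 4.
cell 4 must be 2 (only option left). Strike 2 from cell 6.
No further eliminations apply; cell 5 can still be any of 1, 7.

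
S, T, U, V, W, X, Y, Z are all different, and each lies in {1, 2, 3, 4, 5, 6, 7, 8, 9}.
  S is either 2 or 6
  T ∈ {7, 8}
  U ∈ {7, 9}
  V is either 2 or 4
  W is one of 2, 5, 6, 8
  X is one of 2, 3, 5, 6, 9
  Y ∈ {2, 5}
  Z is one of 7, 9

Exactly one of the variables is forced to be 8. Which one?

The 8 variables together cover exactly {2, 3, 4, 5, 6, 7, 8, 9} — 8 values for 8 variables — and 3 appears only in X's list, so X = 3.
The 7 still-open variables draw from only 7 values {2, 4, 5, 6, 7, 8, 9}, so each is used; only V can be 4, hence V = 4.
U and Z between them cover only {7, 9} — a naked pair. Remove those values from T.
So 8 goes to T.

T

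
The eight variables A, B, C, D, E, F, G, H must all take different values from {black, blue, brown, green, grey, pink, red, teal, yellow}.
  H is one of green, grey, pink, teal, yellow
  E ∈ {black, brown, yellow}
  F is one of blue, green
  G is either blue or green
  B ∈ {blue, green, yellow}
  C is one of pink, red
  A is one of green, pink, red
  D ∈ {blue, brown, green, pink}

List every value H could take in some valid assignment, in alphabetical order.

grey, teal

F and G between them cover only {blue, green} — a naked pair. Remove those values from A, B, D, H.
B must be yellow (only option left). Remove yellow from E, H.
A and C between them cover only {pink, red} — a naked pair. Remove those values from D, H.
D's domain is down to {brown}, so D = brown. Strike brown from E.
E must be black (only option left).
No further eliminations apply; H can still be any of grey, teal.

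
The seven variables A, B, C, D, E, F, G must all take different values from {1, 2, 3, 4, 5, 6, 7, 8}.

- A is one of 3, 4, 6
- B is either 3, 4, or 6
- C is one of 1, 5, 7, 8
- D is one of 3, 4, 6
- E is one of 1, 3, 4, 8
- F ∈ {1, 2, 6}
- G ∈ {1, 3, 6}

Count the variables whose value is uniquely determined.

3

The 3 variables A, B, D are confined to {3, 4, 6}, which locks those values in; drop them from E, F, G.
G must be 1 (only option left). So C, E, F can't be 1.
E has just one choice, so E = 8. Eliminate 8 elsewhere: C.
F has just one choice, so F = 2.
Determined: E=8, F=2, G=1. The other variables each still have more than one consistent value. That makes 3.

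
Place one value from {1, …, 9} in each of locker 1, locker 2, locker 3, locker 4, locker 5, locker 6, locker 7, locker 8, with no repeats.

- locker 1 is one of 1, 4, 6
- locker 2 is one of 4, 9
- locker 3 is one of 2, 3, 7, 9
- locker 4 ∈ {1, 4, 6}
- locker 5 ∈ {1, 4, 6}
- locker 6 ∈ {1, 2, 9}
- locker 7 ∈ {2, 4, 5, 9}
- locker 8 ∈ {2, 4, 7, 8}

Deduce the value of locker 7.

5

The 3 variables locker 1, locker 4, locker 5 are confined to {1, 4, 6}, which locks those values in; drop them from locker 2, locker 6, locker 7, locker 8.
locker 2 must be 9 (only option left). Strike 9 from locker 3, locker 6, locker 7.
That leaves locker 6 = 2. Remove 2 from locker 3, locker 7, locker 8.
So locker 7 = 5.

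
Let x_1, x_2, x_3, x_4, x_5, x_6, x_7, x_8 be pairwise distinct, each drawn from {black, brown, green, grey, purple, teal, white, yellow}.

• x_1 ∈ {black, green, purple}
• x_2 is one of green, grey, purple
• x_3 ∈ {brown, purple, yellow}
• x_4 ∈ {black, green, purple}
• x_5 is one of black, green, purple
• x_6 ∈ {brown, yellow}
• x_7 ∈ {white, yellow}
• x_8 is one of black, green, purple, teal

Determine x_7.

white

The 8 variables together cover exactly {black, brown, green, grey, purple, teal, white, yellow} — 8 values for 8 variables — and grey appears only in x_2's list, so x_2 = grey.
The 7 still-open variables together cover exactly {black, brown, green, purple, teal, white, yellow} — 7 values for 7 variables — and teal appears only in x_8's list, so x_8 = teal.
Among the 6 still-open variables, white fits only x_7 (and all 6 values in {black, brown, green, purple, white, yellow} must be used), so x_7 = white.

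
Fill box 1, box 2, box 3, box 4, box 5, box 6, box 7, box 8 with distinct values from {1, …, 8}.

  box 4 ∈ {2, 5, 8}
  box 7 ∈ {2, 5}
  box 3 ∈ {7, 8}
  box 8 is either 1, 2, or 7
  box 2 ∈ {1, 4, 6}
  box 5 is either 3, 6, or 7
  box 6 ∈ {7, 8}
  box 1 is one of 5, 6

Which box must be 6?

box 1

Among the 8 variables, 3 fits only box 5 (and all 8 values in {1, 2, 3, 4, 5, 6, 7, 8} must be used), so box 5 = 3.
Among the 7 still-open variables, 4 fits only box 2 (and all 7 values in {1, 2, 4, 5, 6, 7, 8} must be used), so box 2 = 4.
Among the 6 still-open variables, 1 fits only box 8 (and all 6 values in {1, 2, 5, 6, 7, 8} must be used), so box 8 = 1.
The 5 still-open variables draw from only 5 values {2, 5, 6, 7, 8}, so each is used; only box 1 can be 6, hence box 1 = 6.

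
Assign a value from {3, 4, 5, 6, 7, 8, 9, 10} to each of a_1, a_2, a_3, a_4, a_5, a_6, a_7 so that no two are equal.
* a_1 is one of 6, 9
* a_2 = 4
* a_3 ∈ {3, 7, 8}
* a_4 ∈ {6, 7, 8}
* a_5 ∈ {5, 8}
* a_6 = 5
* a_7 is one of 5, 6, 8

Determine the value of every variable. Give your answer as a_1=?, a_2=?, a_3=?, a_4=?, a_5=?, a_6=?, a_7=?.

a_1=9, a_2=4, a_3=3, a_4=7, a_5=8, a_6=5, a_7=6

a_2 must be 4 (only option left).
That leaves a_6 = 5. Eliminate 5 elsewhere: a_5, a_7.
a_5's domain is down to {8}, so a_5 = 8. Eliminate 8 elsewhere: a_3, a_4, a_7.
a_7's domain is down to {6}, so a_7 = 6. Remove 6 from a_1, a_4.
a_1's domain is down to {9}, so a_1 = 9.
a_4 must be 7 (only option left). Eliminate 7 elsewhere: a_3.
a_3's domain is down to {3}, so a_3 = 3.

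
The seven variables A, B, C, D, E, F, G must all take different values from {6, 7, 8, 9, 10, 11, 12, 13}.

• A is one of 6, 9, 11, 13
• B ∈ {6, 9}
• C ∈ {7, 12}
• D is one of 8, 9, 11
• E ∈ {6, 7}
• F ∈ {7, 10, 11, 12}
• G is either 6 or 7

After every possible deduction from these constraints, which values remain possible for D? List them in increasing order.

8, 11

E and G between them cover only {6, 7} — a naked pair. Remove those values from A, B, C, F.
B's domain is down to {9}, so B = 9. Eliminate 9 elsewhere: A, D.
C must be 12 (only option left). Remove 12 from F.
No further eliminations apply; D can still be any of 8, 11.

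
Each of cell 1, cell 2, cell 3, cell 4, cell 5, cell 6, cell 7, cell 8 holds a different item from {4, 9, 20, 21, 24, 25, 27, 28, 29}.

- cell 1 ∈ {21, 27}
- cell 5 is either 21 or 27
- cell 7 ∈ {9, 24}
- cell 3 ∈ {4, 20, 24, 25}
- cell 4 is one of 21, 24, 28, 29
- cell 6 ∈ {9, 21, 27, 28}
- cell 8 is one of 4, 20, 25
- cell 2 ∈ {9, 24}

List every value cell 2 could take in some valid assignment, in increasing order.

cell 1 and cell 5 share exactly the 2 values {21, 27}; by pigeonhole those values go to them, so strike 21, 27 from cell 4, cell 6.
cell 2 and cell 7 between them cover only {9, 24} — a naked pair. Remove those values from cell 3, cell 4, cell 6.
cell 6 has just one choice, so cell 6 = 28. Remove 28 from cell 4.
cell 4 must be 29 (only option left).
No further eliminations apply; cell 2 can still be any of 9, 24.

9, 24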